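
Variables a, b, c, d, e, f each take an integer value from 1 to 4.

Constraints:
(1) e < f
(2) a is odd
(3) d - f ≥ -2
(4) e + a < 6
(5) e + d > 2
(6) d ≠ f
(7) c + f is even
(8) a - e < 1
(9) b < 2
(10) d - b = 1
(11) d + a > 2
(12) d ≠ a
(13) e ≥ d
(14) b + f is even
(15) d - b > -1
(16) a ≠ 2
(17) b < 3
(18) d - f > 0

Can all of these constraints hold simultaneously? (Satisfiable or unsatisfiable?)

Constraints 1, 13, and 18 give f < d, d ≤ e, e < f. Chaining: f < d ≤ e < f, which forces f < f — impossible.

Unsatisfiable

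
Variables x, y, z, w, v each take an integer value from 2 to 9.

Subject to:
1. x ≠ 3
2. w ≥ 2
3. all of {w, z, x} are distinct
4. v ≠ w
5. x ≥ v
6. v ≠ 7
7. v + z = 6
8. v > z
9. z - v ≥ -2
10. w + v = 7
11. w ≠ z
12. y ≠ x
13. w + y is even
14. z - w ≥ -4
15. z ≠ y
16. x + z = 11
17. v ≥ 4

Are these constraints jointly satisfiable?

Satisfiable

Take x = 9, y = 3, z = 2, w = 3, v = 4. Then constraint 7: v + z = 6; constraint 9: z - v = -2; constraint 10: w + v = 7, and every other listed constraint is also met.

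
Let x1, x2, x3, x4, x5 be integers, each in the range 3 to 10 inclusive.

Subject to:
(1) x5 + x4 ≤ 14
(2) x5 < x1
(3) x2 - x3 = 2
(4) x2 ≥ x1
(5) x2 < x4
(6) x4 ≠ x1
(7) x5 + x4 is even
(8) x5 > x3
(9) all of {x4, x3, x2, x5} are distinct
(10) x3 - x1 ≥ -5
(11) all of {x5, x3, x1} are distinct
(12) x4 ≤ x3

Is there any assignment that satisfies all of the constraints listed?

Unsatisfiable

Constraints 2, 4, 5, 8, and 12 give x4 ≤ x3, x3 < x5, x5 < x1, x1 ≤ x2, x2 < x4. Chaining: x4 ≤ x3 < x5 < x1 ≤ x2 < x4, which forces x4 < x4 — impossible.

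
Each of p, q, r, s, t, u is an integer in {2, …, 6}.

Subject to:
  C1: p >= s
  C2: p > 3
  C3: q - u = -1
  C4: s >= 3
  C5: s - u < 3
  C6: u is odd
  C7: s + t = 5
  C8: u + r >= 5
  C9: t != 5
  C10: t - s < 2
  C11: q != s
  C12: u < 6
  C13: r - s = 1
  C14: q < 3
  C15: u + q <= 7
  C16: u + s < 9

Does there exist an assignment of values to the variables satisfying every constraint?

Satisfiable

Try p = 4, q = 2, r = 4, s = 3, t = 2, u = 3.
Check constraint 3: q - u = -1; constraint 5: s - u = 0. The remaining constraints are straightforward to verify.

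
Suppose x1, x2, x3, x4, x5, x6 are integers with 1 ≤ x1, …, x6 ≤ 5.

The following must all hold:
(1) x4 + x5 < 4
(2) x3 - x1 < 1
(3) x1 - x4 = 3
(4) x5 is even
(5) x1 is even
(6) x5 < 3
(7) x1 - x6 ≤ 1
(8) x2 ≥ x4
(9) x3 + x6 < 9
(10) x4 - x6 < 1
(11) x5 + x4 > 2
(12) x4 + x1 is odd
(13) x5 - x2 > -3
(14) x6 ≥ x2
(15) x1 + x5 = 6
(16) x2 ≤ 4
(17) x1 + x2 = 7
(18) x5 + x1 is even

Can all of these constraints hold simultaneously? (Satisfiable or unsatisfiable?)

Take x1 = 4, x2 = 3, x3 = 3, x4 = 1, x5 = 2, x6 = 3. Then constraint 1: x4 + x5 = 3; constraint 2: x3 - x1 = -1, and every other listed constraint is also met.

Satisfiable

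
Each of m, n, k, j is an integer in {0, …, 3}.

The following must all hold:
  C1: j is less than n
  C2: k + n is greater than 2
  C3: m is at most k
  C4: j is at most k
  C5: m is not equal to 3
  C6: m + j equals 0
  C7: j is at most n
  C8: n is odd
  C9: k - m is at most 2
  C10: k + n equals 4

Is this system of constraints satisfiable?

Setting (m, n, k, j) = (0, 3, 1, 0) satisfies everything: constraint 2: k + n = 4; constraint 6: m + j = 0, and the others follow.

Satisfiable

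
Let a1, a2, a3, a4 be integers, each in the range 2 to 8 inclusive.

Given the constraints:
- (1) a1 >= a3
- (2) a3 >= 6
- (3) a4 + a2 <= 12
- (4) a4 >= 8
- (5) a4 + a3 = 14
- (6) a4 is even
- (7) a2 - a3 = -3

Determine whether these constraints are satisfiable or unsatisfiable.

Satisfiable

The assignment a1 = 6, a2 = 3, a3 = 6, a4 = 8 works:
  constraint 3 holds since a4 + a2 = 11.
  constraint 5 holds since a4 + a3 = 14.
The rest check out directly.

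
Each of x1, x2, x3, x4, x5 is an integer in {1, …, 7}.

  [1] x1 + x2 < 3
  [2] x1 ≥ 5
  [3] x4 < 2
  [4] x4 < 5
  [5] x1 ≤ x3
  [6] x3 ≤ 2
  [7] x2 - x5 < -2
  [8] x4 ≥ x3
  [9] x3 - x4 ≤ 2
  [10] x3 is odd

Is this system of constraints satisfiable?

From constraint 2: x1 ≥ 5. From constraints 5 and 6: x1 ≤ x3 and x3 ≤ 2, so x1 ≤ 2. But 2 < 5, so no value of x1 works.

Unsatisfiable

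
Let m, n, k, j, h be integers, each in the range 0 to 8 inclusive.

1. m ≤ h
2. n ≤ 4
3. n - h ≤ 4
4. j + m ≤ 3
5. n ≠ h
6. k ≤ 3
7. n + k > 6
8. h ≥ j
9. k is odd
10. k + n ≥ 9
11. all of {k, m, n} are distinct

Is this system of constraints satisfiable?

From constraint 6: k ≤ 3. From constraint 2: n ≤ 4. Hence k + n ≤ 7. But constraint 10 requires k + n ≥ 9, and 9 > 7. Contradiction.

Unsatisfiable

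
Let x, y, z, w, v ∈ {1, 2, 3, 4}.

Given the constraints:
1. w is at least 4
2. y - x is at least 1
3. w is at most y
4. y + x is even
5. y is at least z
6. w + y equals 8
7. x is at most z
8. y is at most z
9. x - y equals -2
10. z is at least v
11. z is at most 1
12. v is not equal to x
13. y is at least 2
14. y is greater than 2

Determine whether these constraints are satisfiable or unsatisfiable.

From constraints 1 and 3: y ≥ w and w ≥ 4, so y ≥ 4. From constraints 8 and 11: y ≤ z and z ≤ 1, so y ≤ 1. But 1 < 4, so no value of y works.

Unsatisfiable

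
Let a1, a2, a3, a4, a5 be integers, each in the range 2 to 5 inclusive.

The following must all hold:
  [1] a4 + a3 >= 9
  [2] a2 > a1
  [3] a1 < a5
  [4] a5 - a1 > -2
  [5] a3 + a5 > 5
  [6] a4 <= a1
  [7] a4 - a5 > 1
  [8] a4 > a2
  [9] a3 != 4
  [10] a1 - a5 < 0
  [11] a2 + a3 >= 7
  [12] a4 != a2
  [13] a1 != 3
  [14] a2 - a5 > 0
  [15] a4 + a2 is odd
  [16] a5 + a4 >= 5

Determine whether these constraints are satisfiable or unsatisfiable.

Constraints 6, 8, 10, and 14 give a1 < a5, a5 < a2, a2 < a4, a4 ≤ a1. Chaining: a1 < a5 < a2 < a4 ≤ a1, which forces a1 < a1 — impossible.

Unsatisfiable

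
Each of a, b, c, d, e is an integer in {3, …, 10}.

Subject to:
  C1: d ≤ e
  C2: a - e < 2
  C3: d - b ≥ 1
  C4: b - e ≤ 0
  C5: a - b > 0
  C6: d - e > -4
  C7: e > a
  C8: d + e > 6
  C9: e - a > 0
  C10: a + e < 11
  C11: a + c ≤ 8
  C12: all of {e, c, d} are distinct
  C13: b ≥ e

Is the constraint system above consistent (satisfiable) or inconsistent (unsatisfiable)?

Constraints 5, 9, and 13 give e ≤ b, b < a, a < e. Chaining: e ≤ b < a < e, which forces e < e — impossible.

Unsatisfiable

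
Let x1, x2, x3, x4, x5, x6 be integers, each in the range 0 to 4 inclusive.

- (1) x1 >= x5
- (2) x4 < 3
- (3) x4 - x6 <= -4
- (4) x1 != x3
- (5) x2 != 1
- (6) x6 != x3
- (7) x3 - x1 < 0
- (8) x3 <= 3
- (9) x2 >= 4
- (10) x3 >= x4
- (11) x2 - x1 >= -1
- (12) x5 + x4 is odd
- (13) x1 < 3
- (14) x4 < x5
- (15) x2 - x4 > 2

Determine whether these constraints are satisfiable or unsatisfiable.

One satisfying assignment is x1 = 2, x2 = 4, x3 = 0, x4 = 0, x5 = 1, x6 = 4.
For the less obvious constraints — constraint 3: x4 - x6 = -4; constraint 7: x3 - x1 = -2; constraint 11: x2 - x1 = 2 — and the others hold by inspection.

Satisfiable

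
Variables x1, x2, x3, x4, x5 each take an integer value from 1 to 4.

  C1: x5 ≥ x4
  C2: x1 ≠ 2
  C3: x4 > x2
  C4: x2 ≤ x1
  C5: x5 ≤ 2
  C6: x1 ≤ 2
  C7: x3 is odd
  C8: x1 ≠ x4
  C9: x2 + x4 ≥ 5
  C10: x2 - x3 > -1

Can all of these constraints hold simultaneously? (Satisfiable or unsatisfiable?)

From constraints 4 and 6: x2 ≤ x1 ≤ 2. From constraints 1 and 5: x4 ≤ x5 ≤ 2. Hence x2 + x4 ≤ 4. But constraint 9 requires x2 + x4 ≥ 5, and 5 > 4. Contradiction.

Unsatisfiable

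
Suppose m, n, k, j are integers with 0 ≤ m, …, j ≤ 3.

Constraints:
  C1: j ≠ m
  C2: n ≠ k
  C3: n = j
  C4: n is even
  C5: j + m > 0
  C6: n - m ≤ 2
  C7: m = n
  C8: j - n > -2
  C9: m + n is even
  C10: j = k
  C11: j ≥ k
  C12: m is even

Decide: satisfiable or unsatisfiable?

Unsatisfiable

From constraints 3 and 10, n = j = k, so n = k. But constraint 2 says n ≠ k. Contradiction.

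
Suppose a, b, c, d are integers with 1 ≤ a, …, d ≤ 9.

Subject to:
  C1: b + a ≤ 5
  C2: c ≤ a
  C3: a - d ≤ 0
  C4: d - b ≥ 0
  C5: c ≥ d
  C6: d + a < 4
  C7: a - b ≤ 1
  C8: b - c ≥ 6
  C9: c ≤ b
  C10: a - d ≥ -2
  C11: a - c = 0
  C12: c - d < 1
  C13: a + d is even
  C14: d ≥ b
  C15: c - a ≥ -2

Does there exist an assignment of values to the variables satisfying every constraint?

Unsatisfiable

Constraints 4, 8, 10, and 15 give d − b ≥ 0, b − c ≥ 6, c − a ≥ -2, a − d ≥ -2.
Adding all 4 inequalities: the left sides telescope to 0, and the right sides sum to 0 + 6 + (-2) + (-2) = 2. So 0 ≥ 2, which is false.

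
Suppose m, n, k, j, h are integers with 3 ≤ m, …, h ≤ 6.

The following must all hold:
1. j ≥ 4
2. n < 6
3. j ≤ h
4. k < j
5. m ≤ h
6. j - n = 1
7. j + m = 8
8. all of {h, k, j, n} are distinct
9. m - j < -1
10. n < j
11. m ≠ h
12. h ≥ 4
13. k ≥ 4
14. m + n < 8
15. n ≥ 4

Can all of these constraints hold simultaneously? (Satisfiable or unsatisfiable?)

Unsatisfiable

Constraints 1, 12, 13, and 15 confine each of h, k, j, n to the 3 values {4, …, 6} (the domain already gives each ≤ 6).
Constraint 8 requires all 4 of them to be distinct, but only 3 values are available — impossible by the pigeonhole principle.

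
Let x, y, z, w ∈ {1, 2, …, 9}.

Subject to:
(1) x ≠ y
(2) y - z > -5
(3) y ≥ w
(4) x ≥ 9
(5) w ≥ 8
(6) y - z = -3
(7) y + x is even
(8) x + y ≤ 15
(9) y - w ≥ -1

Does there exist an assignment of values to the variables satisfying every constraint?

From constraint 4: x ≥ 9. From constraints 3 and 5: y ≥ w ≥ 8. Hence x + y ≥ 17. But constraint 8 requires x + y ≤ 15, and 15 < 17. Contradiction.

Unsatisfiable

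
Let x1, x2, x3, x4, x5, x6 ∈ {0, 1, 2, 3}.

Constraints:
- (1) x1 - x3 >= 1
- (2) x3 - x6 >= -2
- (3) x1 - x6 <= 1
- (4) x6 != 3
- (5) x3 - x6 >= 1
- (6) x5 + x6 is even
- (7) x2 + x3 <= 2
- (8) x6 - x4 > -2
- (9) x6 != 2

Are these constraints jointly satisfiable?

Constraints 1, 3, and 5 give x6 − x1 ≥ -1, x1 − x3 ≥ 1, x3 − x6 ≥ 1.
Adding all 3 inequalities: the left sides telescope to 0, and the right sides sum to (-1) + 1 + 1 = 1. So 0 ≥ 1, which is false.

Unsatisfiable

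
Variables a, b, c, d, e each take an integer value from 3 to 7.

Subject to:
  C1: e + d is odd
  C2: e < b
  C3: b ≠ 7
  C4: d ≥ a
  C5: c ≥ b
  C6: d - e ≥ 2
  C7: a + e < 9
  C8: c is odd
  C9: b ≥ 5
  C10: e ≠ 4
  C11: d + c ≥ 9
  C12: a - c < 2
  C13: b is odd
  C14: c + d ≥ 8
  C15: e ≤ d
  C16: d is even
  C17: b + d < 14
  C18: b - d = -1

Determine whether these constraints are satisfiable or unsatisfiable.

The assignment a = 5, b = 5, c = 5, d = 6, e = 3 works:
  constraint 6 holds since d - e = 3.
  constraint 7 holds since a + e = 8.
  constraint 11 holds since d + c = 11.
The rest check out directly.

Satisfiable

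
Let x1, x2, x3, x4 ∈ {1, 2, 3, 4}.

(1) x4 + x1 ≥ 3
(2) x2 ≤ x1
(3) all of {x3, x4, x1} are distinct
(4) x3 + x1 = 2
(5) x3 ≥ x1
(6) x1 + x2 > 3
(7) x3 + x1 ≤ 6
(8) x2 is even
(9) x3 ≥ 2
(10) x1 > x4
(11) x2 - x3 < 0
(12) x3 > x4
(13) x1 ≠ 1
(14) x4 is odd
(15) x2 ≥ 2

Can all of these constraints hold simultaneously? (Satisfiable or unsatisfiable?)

From constraint 9: x3 ≥ 2. From constraints 2 and 15: x1 ≥ x2 ≥ 2. Hence x3 + x1 ≥ 4. But constraint 4 requires x3 + x1 = 2, and 2 < 4. Contradiction.

Unsatisfiable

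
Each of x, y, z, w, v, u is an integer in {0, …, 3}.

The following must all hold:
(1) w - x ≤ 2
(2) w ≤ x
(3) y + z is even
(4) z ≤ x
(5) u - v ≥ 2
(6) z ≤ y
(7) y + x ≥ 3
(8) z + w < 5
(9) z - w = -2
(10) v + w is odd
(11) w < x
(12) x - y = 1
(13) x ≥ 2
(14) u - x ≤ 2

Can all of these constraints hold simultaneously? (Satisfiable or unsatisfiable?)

Take x = 3, y = 2, z = 0, w = 2, v = 1, u = 3. Then constraint 1: w - x = -1; constraint 5: u - v = 2, and every other listed constraint is also met.

Satisfiable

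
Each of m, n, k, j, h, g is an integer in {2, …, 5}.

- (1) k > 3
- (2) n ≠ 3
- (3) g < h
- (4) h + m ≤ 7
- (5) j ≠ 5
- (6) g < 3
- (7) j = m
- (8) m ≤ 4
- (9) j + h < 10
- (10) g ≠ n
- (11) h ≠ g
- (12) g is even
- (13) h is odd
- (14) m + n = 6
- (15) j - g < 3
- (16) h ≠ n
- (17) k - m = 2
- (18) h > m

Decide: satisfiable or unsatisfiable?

Satisfiable

One satisfying assignment is m = 2, n = 4, k = 4, j = 2, h = 5, g = 2.
For the less obvious constraints — constraint 4: h + m = 7; constraint 9: j + h = 7; constraint 14: m + n = 6 — and the others hold by inspection.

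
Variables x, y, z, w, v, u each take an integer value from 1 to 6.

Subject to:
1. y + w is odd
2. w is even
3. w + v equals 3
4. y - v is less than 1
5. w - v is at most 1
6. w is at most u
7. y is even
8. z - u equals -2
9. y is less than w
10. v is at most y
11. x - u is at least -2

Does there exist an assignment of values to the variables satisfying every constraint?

Unsatisfiable

Constraint 7 makes y even and constraint 2 makes w even, so y + w must be even. Constraint 1 says y + w is odd — contradiction.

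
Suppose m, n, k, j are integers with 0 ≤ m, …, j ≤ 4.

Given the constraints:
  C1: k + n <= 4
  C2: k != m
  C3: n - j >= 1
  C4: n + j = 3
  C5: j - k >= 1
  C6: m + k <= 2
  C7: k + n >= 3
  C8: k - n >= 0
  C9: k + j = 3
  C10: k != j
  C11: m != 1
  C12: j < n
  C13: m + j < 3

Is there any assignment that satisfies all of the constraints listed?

Unsatisfiable

Constraints 3, 5, and 8 give j − k ≥ 1, k − n ≥ 0, n − j ≥ 1.
Adding all 3 inequalities: the left sides telescope to 0, and the right sides sum to 1 + 0 + 1 = 2. So 0 ≥ 2, which is false.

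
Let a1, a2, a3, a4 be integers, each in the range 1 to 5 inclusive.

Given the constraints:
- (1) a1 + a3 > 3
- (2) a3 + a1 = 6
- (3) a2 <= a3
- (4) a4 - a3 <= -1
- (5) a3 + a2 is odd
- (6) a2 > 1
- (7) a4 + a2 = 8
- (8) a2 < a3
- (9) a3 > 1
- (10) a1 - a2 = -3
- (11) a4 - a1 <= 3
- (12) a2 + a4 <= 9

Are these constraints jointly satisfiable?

Satisfiable

Setting (a1, a2, a3, a4) = (1, 4, 5, 4) satisfies everything: constraint 1: a1 + a3 = 6; constraint 2: a3 + a1 = 6, and the others follow.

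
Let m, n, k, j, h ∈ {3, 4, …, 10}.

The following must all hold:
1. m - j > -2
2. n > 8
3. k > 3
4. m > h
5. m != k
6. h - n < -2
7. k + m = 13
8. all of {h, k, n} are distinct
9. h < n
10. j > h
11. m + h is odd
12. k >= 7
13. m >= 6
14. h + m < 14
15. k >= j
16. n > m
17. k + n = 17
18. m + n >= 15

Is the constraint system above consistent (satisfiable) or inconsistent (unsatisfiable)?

Try m = 6, n = 10, k = 7, j = 7, h = 5.
Check constraint 1: m - j = -1; constraint 6: h - n = -5. The remaining constraints are straightforward to verify.

Satisfiable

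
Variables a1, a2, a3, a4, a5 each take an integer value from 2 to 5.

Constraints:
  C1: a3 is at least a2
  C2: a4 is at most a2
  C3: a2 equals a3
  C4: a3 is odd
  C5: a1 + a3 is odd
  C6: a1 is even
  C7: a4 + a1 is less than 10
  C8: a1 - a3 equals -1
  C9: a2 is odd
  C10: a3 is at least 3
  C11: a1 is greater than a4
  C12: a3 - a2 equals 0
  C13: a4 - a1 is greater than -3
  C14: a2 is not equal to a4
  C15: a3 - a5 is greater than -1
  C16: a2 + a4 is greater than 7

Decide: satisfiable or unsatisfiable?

Satisfiable

Take a1 = 4, a2 = 5, a3 = 5, a4 = 3, a5 = 3. Then constraint 7: a4 + a1 = 7; constraint 8: a1 - a3 = -1, and every other listed constraint is also met.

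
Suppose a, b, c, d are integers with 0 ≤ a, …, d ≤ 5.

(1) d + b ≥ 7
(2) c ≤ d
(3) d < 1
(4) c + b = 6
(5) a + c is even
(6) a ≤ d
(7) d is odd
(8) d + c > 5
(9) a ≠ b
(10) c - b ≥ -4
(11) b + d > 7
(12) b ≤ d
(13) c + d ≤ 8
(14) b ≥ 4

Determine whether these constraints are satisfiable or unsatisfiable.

From constraints 12 and 14: d ≥ b and b ≥ 4, so d ≥ 4. From constraint 3: d ≤ 0. But 0 < 4, so no value of d works.

Unsatisfiable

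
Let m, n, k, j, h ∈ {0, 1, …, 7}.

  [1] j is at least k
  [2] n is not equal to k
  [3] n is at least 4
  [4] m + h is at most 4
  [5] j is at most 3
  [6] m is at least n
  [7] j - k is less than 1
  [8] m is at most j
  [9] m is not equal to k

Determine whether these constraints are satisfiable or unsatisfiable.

From constraints 3 and 6: m ≥ n and n ≥ 4, so m ≥ 4. From constraints 5 and 8: m ≤ j and j ≤ 3, so m ≤ 3. But 3 < 4, so no value of m works.

Unsatisfiable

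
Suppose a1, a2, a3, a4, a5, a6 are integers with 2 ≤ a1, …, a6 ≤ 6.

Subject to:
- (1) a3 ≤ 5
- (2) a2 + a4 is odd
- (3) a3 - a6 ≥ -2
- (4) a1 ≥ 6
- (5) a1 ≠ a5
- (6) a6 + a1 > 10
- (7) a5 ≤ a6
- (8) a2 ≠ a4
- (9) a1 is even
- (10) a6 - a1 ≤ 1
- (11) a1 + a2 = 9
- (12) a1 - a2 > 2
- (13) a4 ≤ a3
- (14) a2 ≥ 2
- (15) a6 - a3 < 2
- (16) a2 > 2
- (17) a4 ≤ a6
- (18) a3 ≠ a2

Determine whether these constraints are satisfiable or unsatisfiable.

Satisfiable

Take a1 = 6, a2 = 3, a3 = 5, a4 = 2, a5 = 3, a6 = 6. Then constraint 3: a3 - a6 = -1; constraint 6: a6 + a1 = 12, and every other listed constraint is also met.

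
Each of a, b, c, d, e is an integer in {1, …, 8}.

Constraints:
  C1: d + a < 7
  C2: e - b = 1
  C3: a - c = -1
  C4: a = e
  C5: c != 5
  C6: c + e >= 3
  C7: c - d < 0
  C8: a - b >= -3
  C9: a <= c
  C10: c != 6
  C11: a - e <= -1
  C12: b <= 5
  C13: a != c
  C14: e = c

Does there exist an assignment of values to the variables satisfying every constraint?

From constraints 4 and 14, a = e = c, so a = c. But constraint 13 says a ≠ c. Contradiction.

Unsatisfiable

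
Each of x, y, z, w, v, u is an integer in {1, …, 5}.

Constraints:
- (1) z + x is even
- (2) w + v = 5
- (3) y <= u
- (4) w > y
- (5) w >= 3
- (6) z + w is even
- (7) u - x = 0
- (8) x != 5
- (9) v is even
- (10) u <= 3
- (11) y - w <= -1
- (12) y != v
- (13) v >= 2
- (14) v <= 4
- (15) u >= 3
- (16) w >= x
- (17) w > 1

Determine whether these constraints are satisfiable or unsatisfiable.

Satisfiable

Try x = 3, y = 1, z = 5, w = 3, v = 2, u = 3.
Check constraint 2: w + v = 5; constraint 7: u - x = 0. The remaining constraints are straightforward to verify.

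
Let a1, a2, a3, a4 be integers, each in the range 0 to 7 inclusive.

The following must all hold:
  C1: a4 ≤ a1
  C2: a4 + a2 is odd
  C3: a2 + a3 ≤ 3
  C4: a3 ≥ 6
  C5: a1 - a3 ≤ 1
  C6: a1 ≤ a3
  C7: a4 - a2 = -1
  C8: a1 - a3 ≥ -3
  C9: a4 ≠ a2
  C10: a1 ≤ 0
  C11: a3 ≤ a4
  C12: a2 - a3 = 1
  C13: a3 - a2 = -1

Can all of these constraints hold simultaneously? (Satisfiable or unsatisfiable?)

From constraints 4 and 11: a4 ≥ a3 and a3 ≥ 6, so a4 ≥ 6. From constraints 1 and 10: a4 ≤ a1 and a1 ≤ 0, so a4 ≤ 0. But 0 < 6, so no value of a4 works.

Unsatisfiable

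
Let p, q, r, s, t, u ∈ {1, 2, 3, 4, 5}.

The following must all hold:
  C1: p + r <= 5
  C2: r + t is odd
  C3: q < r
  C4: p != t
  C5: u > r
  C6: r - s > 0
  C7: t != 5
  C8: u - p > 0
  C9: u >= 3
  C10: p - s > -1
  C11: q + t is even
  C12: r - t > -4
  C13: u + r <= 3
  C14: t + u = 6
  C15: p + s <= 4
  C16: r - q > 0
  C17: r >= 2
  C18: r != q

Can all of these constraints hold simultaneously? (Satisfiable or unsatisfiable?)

From constraint 9: u ≥ 3. From constraint 17: r ≥ 2. Hence u + r ≥ 5. But constraint 13 requires u + r ≤ 3, and 3 < 5. Contradiction.

Unsatisfiable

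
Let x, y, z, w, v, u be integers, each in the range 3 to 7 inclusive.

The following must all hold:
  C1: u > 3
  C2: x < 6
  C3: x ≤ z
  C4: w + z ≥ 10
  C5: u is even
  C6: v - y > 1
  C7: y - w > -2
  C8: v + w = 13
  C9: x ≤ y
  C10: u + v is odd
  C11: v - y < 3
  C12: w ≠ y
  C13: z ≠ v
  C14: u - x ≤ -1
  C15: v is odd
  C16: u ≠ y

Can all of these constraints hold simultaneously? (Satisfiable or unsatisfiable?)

Satisfiable

Take x = 5, y = 5, z = 5, w = 6, v = 7, u = 4. Then constraint 4: w + z = 11; constraint 6: v - y = 2; constraint 7: y - w = -1, and every other listed constraint is also met.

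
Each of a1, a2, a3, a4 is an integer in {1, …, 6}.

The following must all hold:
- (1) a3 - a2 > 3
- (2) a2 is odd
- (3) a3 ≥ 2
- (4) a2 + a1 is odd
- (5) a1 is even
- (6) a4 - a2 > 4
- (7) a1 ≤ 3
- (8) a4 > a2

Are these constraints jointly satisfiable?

Satisfiable

Try a1 = 2, a2 = 1, a3 = 6, a4 = 6.
Check constraint 1: a3 - a2 = 5; constraint 6: a4 - a2 = 5. The remaining constraints are straightforward to verify.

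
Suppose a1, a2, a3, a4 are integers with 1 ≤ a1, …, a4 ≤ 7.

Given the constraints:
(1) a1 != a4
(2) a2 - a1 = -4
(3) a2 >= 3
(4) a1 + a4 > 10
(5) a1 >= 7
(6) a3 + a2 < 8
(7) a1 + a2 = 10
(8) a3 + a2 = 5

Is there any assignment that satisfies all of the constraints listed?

Satisfiable

One satisfying assignment is a1 = 7, a2 = 3, a3 = 2, a4 = 4.
For the less obvious constraints — constraint 2: a2 - a1 = -4; constraint 4: a1 + a4 = 11; constraint 6: a3 + a2 = 5 — and the others hold by inspection.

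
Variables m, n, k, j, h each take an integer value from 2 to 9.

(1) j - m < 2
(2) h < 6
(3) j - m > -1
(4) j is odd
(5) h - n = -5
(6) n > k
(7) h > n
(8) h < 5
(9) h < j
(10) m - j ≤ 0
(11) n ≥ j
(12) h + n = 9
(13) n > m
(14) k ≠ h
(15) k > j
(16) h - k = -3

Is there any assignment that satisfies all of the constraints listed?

Unsatisfiable

Constraints 6, 7, 9, and 15 give k < n, n < h, h < j, j < k. Chaining: k < n < h < j < k, which forces k < k — impossible.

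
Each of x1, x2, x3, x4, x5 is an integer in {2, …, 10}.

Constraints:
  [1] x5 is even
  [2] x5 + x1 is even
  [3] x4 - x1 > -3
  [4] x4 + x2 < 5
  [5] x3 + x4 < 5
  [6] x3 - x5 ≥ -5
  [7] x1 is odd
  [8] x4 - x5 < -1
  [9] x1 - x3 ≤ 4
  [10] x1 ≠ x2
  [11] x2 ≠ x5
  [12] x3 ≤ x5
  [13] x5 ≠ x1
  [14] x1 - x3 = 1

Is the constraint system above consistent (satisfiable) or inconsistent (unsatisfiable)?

Unsatisfiable

Constraint 1 makes x5 even and constraint 7 makes x1 odd, so x5 + x1 must be odd. Constraint 2 says x5 + x1 is even — contradiction.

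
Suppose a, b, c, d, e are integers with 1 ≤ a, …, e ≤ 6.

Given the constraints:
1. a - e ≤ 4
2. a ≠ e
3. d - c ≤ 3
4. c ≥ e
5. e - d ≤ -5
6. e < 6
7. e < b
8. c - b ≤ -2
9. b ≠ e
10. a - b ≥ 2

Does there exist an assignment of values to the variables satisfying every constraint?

Unsatisfiable

Constraints 1, 3, 5, 8, and 10 give e − a ≥ -4, a − b ≥ 2, b − c ≥ 2, c − d ≥ -3, d − e ≥ 5.
Adding all 5 inequalities: the left sides telescope to 0, and the right sides sum to (-4) + 2 + 2 + (-3) + 5 = 2. So 0 ≥ 2, which is false.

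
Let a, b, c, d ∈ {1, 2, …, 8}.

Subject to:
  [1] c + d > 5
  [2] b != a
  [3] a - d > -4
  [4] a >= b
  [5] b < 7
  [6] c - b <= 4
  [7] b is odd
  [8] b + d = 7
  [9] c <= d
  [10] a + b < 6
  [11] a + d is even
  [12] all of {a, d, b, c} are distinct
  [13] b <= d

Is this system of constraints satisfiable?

Try a = 4, b = 1, c = 2, d = 6.
Check constraint 1: c + d = 8; constraint 3: a - d = -2; constraint 6: c - b = 1. The remaining constraints are straightforward to verify.

Satisfiable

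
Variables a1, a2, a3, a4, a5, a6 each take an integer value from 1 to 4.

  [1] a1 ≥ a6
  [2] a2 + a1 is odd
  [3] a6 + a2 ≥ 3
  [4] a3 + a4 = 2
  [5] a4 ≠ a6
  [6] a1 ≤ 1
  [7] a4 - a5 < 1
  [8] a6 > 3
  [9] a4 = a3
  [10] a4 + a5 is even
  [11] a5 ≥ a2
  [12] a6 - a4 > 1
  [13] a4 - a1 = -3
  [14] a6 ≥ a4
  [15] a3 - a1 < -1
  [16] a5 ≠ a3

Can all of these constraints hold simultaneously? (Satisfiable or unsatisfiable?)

Unsatisfiable

From constraint 8: a6 ≥ 4. From constraints 1 and 6: a6 ≤ a1 and a1 ≤ 1, so a6 ≤ 1. But 1 < 4, so no value of a6 works.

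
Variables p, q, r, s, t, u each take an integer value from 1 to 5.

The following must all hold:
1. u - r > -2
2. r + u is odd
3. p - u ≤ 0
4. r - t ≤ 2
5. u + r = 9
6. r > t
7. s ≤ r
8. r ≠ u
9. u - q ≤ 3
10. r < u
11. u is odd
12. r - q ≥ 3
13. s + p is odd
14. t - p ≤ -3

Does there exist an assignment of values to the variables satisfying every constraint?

Unsatisfiable

Constraints 3, 4, 9, 12, and 14 give u − p ≥ 0, p − t ≥ 3, t − r ≥ -2, r − q ≥ 3, q − u ≥ -3.
Adding all 5 inequalities: the left sides telescope to 0, and the right sides sum to 0 + 3 + (-2) + 3 + (-3) = 1. So 0 ≥ 1, which is false.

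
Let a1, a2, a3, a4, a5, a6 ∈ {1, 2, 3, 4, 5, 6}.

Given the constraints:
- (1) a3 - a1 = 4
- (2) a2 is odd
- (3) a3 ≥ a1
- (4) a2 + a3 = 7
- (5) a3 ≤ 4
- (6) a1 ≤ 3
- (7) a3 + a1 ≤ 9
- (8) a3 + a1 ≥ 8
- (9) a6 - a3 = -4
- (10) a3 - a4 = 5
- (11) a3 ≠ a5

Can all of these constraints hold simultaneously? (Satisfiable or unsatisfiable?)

Unsatisfiable

From constraint 5: a3 ≤ 4. From constraint 6: a1 ≤ 3. Hence a3 + a1 ≤ 7. But constraint 8 requires a3 + a1 ≥ 8, and 8 > 7. Contradiction.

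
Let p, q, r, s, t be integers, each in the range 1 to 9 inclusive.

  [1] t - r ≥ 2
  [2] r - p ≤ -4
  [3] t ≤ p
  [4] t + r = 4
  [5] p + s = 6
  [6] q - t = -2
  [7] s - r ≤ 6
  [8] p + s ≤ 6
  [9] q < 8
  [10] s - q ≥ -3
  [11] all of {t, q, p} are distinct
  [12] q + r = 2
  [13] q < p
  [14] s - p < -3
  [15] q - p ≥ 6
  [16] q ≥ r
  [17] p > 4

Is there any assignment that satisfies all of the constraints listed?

Constraints 2, 7, 10, and 15 give s − q ≥ -3, q − p ≥ 6, p − r ≥ 4, r − s ≥ -6.
Adding all 4 inequalities: the left sides telescope to 0, and the right sides sum to (-3) + 6 + 4 + (-6) = 1. So 0 ≥ 1, which is false.

Unsatisfiable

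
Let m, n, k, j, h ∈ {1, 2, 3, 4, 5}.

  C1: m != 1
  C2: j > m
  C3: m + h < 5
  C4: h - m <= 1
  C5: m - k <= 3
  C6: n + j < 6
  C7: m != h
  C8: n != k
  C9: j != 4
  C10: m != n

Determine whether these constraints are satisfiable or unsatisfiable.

Take m = 2, n = 1, k = 2, j = 3, h = 1. Then constraint 3: m + h = 3; constraint 4: h - m = -1; constraint 5: m - k = 0, and every other listed constraint is also met.

Satisfiable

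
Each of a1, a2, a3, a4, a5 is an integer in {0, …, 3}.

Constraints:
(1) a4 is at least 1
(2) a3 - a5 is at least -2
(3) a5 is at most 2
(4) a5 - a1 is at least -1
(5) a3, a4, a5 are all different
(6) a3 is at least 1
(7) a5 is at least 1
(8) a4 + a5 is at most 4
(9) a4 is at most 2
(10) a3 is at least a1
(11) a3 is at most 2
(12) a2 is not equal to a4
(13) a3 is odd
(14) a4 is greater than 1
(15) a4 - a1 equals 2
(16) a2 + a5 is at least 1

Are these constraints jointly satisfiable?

Unsatisfiable

Constraints 1, 3, 6, 7, 9, and 11 confine each of a3, a4, a5 to the 2 values {1, 2}.
Constraint 5 requires all 3 of them to be distinct, but only 2 values are available — impossible by the pigeonhole principle.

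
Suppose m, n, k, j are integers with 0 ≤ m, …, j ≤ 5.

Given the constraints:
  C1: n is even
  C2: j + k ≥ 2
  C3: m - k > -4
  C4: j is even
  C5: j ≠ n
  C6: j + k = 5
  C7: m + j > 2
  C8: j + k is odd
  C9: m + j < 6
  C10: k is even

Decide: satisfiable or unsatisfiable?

Constraint 4 makes j even and constraint 10 makes k even, so j + k must be even. Constraint 8 says j + k is odd — contradiction.

Unsatisfiable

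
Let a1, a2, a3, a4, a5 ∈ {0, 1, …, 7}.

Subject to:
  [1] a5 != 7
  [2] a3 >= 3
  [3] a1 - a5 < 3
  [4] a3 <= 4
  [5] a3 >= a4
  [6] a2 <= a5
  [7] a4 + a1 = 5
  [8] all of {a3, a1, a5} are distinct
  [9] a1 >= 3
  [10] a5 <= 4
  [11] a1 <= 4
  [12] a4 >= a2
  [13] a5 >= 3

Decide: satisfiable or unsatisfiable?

Unsatisfiable

Constraints 2, 4, 9, 10, 11, and 13 confine each of a3, a1, a5 to the 2 values {3, 4}.
Constraint 8 requires all 3 of them to be distinct, but only 2 values are available — impossible by the pigeonhole principle.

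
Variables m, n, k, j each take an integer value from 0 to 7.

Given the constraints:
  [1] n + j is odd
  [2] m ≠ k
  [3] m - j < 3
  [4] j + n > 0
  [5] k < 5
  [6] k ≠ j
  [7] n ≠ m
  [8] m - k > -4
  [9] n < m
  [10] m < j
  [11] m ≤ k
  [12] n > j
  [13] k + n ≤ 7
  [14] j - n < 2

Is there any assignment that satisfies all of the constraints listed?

Constraints 9, 10, and 12 give n < m, m < j, j < n. Chaining: n < m < j < n, which forces n < n — impossible.

Unsatisfiable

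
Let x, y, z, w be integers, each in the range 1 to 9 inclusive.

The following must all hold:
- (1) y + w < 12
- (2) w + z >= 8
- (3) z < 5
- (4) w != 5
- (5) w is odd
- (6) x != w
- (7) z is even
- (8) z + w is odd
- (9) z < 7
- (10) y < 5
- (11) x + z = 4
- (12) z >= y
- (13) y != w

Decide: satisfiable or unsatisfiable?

The assignment x = 2, y = 1, z = 2, w = 9 works:
  constraint 1 holds since y + w = 10.
  constraint 2 holds since w + z = 11.
The rest check out directly.

Satisfiable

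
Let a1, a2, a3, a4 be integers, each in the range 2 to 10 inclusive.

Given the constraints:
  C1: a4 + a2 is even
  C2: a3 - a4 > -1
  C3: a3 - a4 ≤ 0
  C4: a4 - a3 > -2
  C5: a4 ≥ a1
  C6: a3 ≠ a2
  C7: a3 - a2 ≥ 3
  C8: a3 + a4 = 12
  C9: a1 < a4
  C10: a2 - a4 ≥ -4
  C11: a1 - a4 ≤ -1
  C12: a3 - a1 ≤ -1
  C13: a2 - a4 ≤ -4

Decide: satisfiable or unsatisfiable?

Constraints 7, 10, 11, and 12 give a2 − a4 ≥ -4, a4 − a1 ≥ 1, a1 − a3 ≥ 1, a3 − a2 ≥ 3.
Adding all 4 inequalities: the left sides telescope to 0, and the right sides sum to (-4) + 1 + 1 + 3 = 1. So 0 ≥ 1, which is false.

Unsatisfiable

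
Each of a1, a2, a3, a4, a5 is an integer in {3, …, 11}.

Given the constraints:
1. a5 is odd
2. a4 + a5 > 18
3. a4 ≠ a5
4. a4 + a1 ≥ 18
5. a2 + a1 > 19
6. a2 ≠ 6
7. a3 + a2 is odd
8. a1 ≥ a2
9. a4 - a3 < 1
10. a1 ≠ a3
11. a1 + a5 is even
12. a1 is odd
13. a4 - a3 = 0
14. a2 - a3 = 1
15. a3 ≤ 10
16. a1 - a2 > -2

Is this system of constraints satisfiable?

Setting (a1, a2, a3, a4, a5) = (11, 11, 10, 10, 11) satisfies everything: constraint 2: a4 + a5 = 21; constraint 4: a4 + a1 = 21, and the others follow.

Satisfiable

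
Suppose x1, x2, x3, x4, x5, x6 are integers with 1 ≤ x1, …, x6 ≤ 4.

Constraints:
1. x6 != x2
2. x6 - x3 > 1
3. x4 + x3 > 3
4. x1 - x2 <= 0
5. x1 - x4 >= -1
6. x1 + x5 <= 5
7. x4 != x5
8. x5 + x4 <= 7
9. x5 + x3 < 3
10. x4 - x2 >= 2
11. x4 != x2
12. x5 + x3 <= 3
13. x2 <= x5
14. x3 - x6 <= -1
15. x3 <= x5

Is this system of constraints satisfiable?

Unsatisfiable

Constraints 4, 5, and 10 give x4 − x2 ≥ 2, x2 − x1 ≥ 0, x1 − x4 ≥ -1.
Adding all 3 inequalities: the left sides telescope to 0, and the right sides sum to 2 + 0 + (-1) = 1. So 0 ≥ 1, which is false.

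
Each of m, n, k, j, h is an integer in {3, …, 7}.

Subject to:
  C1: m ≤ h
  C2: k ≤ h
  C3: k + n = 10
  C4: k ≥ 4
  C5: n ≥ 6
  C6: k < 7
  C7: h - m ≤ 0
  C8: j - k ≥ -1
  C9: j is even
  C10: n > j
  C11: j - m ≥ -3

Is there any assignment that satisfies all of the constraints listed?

Satisfiable

The assignment m = 6, n = 6, k = 4, j = 4, h = 6 works:
  constraint 3 holds since k + n = 10.
  constraint 7 holds since h - m = 0.
The rest check out directly.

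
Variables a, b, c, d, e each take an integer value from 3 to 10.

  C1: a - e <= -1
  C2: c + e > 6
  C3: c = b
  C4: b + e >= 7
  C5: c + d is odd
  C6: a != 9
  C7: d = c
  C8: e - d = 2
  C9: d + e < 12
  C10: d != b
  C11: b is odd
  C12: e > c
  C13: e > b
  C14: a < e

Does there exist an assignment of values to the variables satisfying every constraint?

From constraints 3 and 7, d = c = b, so d = b. But constraint 10 says d ≠ b. Contradiction.

Unsatisfiable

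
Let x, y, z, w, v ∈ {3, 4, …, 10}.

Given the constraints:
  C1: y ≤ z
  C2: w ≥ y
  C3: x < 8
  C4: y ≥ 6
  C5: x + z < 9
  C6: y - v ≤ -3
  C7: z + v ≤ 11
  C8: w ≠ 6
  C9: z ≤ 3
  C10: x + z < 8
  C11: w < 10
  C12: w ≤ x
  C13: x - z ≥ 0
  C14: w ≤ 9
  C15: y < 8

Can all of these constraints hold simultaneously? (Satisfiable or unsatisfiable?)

Unsatisfiable

From constraints 1 and 4: z ≥ y and y ≥ 6, so z ≥ 6. From constraint 9: z ≤ 3. But 3 < 6, so no value of z works.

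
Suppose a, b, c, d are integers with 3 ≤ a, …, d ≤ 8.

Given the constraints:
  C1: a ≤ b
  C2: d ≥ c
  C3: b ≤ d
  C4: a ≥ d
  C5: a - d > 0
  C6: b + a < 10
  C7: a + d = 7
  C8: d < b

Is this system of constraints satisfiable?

Unsatisfiable

Constraints 1, 3, and 5 give a ≤ b, b ≤ d, d < a. Chaining: a ≤ b ≤ d < a, which forces a < a — impossible.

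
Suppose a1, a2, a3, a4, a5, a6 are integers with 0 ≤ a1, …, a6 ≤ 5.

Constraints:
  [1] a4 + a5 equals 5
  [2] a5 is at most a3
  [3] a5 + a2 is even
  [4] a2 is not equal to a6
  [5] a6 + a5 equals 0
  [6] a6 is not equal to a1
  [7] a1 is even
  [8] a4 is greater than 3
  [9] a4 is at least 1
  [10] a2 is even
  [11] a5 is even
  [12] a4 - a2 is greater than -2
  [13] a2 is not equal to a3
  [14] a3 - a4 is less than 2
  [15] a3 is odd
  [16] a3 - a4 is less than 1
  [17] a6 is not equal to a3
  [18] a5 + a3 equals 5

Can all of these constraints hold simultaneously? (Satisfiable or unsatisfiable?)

Satisfiable

Try a1 = 4, a2 = 4, a3 = 5, a4 = 5, a5 = 0, a6 = 0.
Check constraint 1: a4 + a5 = 5; constraint 5: a6 + a5 = 0. The remaining constraints are straightforward to verify.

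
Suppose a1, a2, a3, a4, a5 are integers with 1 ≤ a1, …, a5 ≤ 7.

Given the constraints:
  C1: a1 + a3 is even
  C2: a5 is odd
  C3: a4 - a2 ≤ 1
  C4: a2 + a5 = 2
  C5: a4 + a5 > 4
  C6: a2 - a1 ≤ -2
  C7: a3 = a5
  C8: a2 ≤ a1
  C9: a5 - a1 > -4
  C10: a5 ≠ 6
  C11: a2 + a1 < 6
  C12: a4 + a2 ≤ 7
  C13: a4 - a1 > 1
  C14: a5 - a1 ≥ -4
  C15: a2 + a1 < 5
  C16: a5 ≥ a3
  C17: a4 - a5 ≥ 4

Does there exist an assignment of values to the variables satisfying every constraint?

Unsatisfiable

Constraints 3, 6, 14, and 17 give a2 − a4 ≥ -1, a4 − a5 ≥ 4, a5 − a1 ≥ -4, a1 − a2 ≥ 2.
Adding all 4 inequalities: the left sides telescope to 0, and the right sides sum to (-1) + 4 + (-4) + 2 = 1. So 0 ≥ 1, which is false.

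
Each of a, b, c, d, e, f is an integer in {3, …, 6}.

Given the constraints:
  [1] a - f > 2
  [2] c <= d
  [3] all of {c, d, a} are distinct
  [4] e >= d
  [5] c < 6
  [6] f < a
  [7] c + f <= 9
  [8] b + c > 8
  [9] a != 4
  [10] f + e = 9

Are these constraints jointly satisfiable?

Satisfiable

Try a = 6, b = 6, c = 3, d = 4, e = 6, f = 3.
Check constraint 1: a - f = 3; constraint 7: c + f = 6; constraint 8: b + c = 9. The remaining constraints are straightforward to verify.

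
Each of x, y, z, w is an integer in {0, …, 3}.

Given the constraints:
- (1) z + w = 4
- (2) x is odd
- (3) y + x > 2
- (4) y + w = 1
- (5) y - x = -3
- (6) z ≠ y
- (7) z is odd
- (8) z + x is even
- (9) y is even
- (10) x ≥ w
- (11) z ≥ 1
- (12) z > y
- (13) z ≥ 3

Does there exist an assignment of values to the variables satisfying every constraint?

Setting (x, y, z, w) = (3, 0, 3, 1) satisfies everything: constraint 1: z + w = 4; constraint 3: y + x = 3; constraint 4: y + w = 1, and the others follow.

Satisfiable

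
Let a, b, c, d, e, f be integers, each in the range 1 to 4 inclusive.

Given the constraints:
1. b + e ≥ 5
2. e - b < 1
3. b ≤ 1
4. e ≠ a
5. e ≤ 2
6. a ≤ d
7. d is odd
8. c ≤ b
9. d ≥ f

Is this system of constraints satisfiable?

Unsatisfiable

From constraint 3: b ≤ 1. From constraint 5: e ≤ 2. Hence b + e ≤ 3. But constraint 1 requires b + e ≥ 5, and 5 > 3. Contradiction.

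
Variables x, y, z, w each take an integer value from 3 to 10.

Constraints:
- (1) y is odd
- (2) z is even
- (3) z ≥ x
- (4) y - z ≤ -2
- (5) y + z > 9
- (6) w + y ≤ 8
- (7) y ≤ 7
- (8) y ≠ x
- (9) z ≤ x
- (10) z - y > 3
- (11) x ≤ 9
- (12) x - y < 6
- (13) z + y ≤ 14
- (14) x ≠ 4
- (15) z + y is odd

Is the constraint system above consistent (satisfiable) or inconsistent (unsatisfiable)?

Setting (x, y, z, w) = (8, 3, 8, 4) satisfies everything: constraint 4: y - z = -5; constraint 5: y + z = 11; constraint 6: w + y = 7, and the others follow.

Satisfiable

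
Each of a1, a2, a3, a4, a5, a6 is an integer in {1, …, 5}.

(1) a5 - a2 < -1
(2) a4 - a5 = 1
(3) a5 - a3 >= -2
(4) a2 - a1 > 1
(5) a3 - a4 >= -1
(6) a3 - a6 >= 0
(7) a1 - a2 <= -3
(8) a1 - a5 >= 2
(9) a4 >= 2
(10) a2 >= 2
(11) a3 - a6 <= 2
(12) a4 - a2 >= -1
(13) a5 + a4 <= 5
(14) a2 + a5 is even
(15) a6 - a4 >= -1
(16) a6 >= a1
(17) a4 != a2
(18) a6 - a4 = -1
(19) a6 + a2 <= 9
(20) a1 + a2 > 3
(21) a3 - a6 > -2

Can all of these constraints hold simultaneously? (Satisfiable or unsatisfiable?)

Constraints 3, 6, 7, 8, 12, and 15 give a3 − a6 ≥ 0, a6 − a4 ≥ -1, a4 − a2 ≥ -1, a2 − a1 ≥ 3, a1 − a5 ≥ 2, a5 − a3 ≥ -2.
Adding all 6 inequalities: the left sides telescope to 0, and the right sides sum to 0 + (-1) + (-1) + 3 + 2 + (-2) = 1. So 0 ≥ 1, which is false.

Unsatisfiable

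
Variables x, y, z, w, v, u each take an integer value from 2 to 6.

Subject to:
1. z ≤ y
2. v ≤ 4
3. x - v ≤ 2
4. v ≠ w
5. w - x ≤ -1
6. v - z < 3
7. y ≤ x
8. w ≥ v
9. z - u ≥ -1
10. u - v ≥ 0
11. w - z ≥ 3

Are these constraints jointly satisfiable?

Constraints 3, 5, 9, 10, and 11 give v − x ≥ -2, x − w ≥ 1, w − z ≥ 3, z − u ≥ -1, u − v ≥ 0.
Adding all 5 inequalities: the left sides telescope to 0, and the right sides sum to (-2) + 1 + 3 + (-1) + 0 = 1. So 0 ≥ 1, which is false.

Unsatisfiable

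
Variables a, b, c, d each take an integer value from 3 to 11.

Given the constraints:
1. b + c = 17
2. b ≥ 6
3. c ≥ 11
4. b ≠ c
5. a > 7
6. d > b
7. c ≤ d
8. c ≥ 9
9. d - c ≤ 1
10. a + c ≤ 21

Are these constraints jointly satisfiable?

Try a = 8, b = 6, c = 11, d = 11.
Check constraint 1: b + c = 17; constraint 9: d - c = 0. The remaining constraints are straightforward to verify.

Satisfiable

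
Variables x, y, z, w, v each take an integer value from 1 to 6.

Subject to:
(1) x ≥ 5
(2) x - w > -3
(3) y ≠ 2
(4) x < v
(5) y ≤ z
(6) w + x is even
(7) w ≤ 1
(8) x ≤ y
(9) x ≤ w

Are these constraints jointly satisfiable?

Unsatisfiable

From constraint 1: x ≥ 5. From constraints 7 and 9: x ≤ w and w ≤ 1, so x ≤ 1. But 1 < 5, so no value of x works.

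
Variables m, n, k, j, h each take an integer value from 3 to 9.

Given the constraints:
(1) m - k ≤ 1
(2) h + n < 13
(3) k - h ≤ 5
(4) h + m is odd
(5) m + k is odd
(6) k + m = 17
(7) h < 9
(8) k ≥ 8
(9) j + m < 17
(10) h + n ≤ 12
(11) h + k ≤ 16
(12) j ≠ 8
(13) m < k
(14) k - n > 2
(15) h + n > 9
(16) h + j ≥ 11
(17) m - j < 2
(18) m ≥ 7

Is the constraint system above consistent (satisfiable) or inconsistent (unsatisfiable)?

Satisfiable

The assignment m = 8, n = 4, k = 9, j = 7, h = 7 works:
  constraint 1 holds since m - k = -1.
  constraint 2 holds since h + n = 11.
  constraint 3 holds since k - h = 2.
The rest check out directly.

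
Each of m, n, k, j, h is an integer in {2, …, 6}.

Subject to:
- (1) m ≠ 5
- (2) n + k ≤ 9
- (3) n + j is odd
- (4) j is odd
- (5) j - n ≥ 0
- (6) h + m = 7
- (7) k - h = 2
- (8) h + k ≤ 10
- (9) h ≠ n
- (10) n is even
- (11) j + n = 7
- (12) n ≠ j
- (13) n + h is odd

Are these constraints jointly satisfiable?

Satisfiable

Take m = 4, n = 2, k = 5, j = 5, h = 3. Then constraint 2: n + k = 7; constraint 5: j - n = 3; constraint 6: h + m = 7, and every other listed constraint is also met.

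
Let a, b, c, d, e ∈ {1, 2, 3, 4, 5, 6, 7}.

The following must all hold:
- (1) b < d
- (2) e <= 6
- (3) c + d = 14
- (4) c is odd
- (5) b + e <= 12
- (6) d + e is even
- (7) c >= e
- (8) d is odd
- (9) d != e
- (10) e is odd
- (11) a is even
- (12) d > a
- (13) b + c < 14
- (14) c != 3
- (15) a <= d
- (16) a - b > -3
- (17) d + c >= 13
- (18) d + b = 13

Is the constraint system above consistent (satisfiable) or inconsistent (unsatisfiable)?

Satisfiable

Try a = 6, b = 6, c = 7, d = 7, e = 3.
Check constraint 3: c + d = 14; constraint 5: b + e = 9; constraint 13: b + c = 13. The remaining constraints are straightforward to verify.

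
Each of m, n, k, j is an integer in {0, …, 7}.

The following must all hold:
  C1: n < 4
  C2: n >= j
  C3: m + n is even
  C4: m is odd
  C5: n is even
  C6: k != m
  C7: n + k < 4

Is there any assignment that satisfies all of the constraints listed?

Constraint 4 makes m odd and constraint 5 makes n even, so m + n must be odd. Constraint 3 says m + n is even — contradiction.

Unsatisfiable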